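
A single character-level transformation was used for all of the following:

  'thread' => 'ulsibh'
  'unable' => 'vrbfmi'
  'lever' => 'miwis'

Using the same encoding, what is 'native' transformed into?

oeumwi

The shifts repeat in a cycle of length 2: positions 0,1,… shift by +1, +4, then the pattern repeats.
Applying it to native: n+1=o, a+4=e, t+1=u, i+4=m, v+1=w, e+4=i.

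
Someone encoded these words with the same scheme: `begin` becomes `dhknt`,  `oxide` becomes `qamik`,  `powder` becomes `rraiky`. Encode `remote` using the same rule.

thqtzl

The shift increases by 1 at each position, starting from +2: 2, 3, 4, ….
On remote: r+2=t, e+3=h, m+4=q, o+5=t, t+6=z, e+7=l.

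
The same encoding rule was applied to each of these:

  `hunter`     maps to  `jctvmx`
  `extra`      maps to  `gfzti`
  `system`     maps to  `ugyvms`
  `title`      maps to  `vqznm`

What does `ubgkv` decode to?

Shifts by position in hunter: pos 0: h→j (+2), pos 1: u→c (+8), pos 2: n→t (+6), pos 3: t→v (+2), pos 4: e→m (+8), pos 5: r→x (+6) — repeating every 3. A repeating key of period 3 is used — shifts +2, +8, +6 over and over.
Undoing it on ubgkv: u−2=s, b−8=t, g−6=a, k−2=i, v−8=n.

stain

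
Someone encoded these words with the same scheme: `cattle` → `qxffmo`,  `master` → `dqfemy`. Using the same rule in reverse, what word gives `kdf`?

The word is reversed, then every letter is shifted forward by 12.
Decoding kdf: shift back: k−12=y, d−12=r, f−12=t → yrt; then reverse → try.

try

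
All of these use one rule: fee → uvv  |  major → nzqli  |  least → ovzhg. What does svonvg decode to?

helmet

Each pair mirrors across the alphabet (f↔u, e↔v, e↔v): positions sum to 25. Each letter is replaced by its mirror in the alphabet: a↔z, b↔y, c↔x, and so on (the Atbash cipher).
Decoding svonvg: s↔h, v↔e, o↔l, n↔m, v↔e, g↔t.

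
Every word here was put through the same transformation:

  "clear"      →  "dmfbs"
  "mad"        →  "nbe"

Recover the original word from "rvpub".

It's a constant shift of +1 (ROT1).
Decoding rvpub: r−1=q, v−1=u, p−1=o, u−1=t, b−1=a.

quota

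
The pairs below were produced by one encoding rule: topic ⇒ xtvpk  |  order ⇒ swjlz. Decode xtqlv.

token

Each letter shifts forward by (position + 4), i.e. 4, 5, 6, … — the shift grows by one for each successive letter.
Decoding xtqlv: x−4=t, t−5=o, q−6=k, l−7=e, v−8=n.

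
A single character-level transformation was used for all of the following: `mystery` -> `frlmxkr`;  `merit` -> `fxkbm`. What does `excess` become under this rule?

Each letter is shifted forward by 19 in the alphabet (a Caesar shift of +19).
Applying it to excess: e+19=x, x+19=q, c+19=v, e+19=x, s+19=l, s+19=l.

xqvxll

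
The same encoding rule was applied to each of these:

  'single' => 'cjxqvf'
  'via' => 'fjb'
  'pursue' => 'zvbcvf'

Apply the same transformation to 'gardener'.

The shift depends on letter class: consonant s→c is +10, but vowel i→j is +1. The rule splits by letter class: vowels +1, consonants +10.
On gardener: g(cons)+10=q, a(vowel)+1=b, r(cons)+10=b, d(cons)+10=n, e(vowel)+1=f, n(cons)+10=x, e(vowel)+1=f, r(cons)+10=b.

qbbnfxfb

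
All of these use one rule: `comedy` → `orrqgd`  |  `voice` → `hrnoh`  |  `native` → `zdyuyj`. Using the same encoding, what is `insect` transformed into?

Shifts by position in comedy: pos 0: c→o (+12), pos 1: o→r (+3), pos 2: m→r (+5), pos 3: e→q (+12), pos 4: d→g (+3), pos 5: y→d (+5) — repeating every 3. A repeating key of period 3 is used — shifts +12, +3, +5 over and over.
For insect: i+12=u, n+3=q, s+5=x, e+12=q, c+3=f, t+5=y.

uqxqfy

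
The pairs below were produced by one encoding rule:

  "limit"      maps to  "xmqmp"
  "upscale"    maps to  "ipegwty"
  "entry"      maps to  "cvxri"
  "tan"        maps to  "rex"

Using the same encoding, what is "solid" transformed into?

The output letters match the input read backwards, each shifted +4: limit reversed is timil. Two steps: reverse the string, then apply a Caesar shift of +4.
Applying it to solid: reverse → dilos; then shift: d+4=h, i+4=m, l+4=p, o+4=s, s+4=w.

hmpsw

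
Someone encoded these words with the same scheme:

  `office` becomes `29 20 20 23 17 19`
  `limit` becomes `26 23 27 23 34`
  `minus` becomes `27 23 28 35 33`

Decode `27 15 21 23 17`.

magic

The number is (letter's place in the alphabet, a=1) + 14.
Reversing it on 27 15 21 23 17: 27→(27−14)÷1=13=m, 15→(15−14)÷1=1=a, 21→(21−14)÷1=7=g, 23→(23−14)÷1=9=i, 17→(17−14)÷1=3=c.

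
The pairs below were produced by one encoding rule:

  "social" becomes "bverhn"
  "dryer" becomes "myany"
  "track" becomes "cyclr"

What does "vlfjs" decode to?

A repeating key of period 3 is used — shifts +9, +7, +2 over and over.
Reversing it on vlfjs: v−9=m, l−7=e, f−2=d, j−9=a, s−7=l.

medal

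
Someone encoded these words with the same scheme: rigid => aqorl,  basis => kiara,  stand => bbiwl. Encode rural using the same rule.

Shifts by position in rigid: pos 0: r→a (+9), pos 1: i→q (+8), pos 2: g→o (+8), pos 3: i→r (+9), pos 4: d→l (+8) — repeating every 3. It's a Vigenère-style cipher with numeric key [9,8,8]: position i shifts by key[i mod 3].
For rural: r+9=a, u+8=c, r+8=z, a+9=j, l+8=t.

aczjt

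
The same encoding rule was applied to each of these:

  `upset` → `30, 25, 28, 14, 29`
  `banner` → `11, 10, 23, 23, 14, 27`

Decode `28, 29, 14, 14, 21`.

u is letter #21 and maps to 30: an offset of 9. Letters become their 1-based position plus 9 (so a→10, b→11, …).
Reversing it on 28, 29, 14, 14, 21: 28→(28−9)÷1=19=s, 29→(29−9)÷1=20=t, 14→(14−9)÷1=5=e, 14→(14−9)÷1=5=e, 21→(21−9)÷1=12=l.

steel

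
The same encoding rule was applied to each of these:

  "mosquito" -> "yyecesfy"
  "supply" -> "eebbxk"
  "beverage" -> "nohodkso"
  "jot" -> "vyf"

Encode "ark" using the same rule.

The shift depends on letter class: consonant m→y is +12, but vowel o→y is +10. The rule splits by letter class: vowels +10, consonants +12.
Applying it to ark: a(vowel)+10=k, r(cons)+12=d, k(cons)+12=w.

kdw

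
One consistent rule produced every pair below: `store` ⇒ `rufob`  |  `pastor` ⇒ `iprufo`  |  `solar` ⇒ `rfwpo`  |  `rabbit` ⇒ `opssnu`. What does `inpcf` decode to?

s(18)→r(17) and t(19)→u(20) fit y≡3x+15 (mod 26); the inverse of 3 mod 26 is 9. This is an affine cipher: with a=0,…,z=25, each position x becomes (3x+15) mod 26.
Undoing it on inpcf: i(8)→9·(8−15)≡15=p; n(13)→9·(13−15)≡8=i; p(15)→9·(15−15)≡0=a; c(2)→9·(2−15)≡13=n; f(5)→9·(5−15)≡14=o (all mod 26).

piano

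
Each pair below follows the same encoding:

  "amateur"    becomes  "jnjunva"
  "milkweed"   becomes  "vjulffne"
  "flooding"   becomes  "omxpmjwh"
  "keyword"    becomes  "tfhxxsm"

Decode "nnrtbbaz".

Shifts by position in amateur: pos 0: a→j (+9), pos 1: m→n (+1), pos 2: a→j (+9), pos 3: t→u (+1) — repeating every 2. It's a Vigenère-style cipher with numeric key [9,1]: position i shifts by key[i mod 2].
Decoding nnrtbbaz: n−9=e, n−1=m, r−9=i, t−1=s, b−9=s, b−1=a, a−9=r, z−1=y.

emissary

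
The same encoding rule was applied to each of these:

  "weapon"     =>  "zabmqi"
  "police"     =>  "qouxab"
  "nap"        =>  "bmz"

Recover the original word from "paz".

Two steps: reverse the string, then apply a Caesar shift of +12.
Decoding paz: shift back: p−12=d, a−12=o, z−12=n → don; then reverse → nod.

nod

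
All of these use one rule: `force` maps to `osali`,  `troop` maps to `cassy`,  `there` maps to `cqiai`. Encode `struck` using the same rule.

The shift depends on letter class: consonant f→o is +9, but vowel o→s is +4. Two shifts are in play — +4 for a/e/i/o/u, +9 for every other letter.
Applying it to struck: s(cons)+9=b, t(cons)+9=c, r(cons)+9=a, u(vowel)+4=y, c(cons)+9=l, k(cons)+9=t.

bcaylt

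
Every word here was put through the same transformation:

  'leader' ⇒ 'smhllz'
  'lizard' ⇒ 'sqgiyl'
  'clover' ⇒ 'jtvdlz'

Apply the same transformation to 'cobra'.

jwizh

The shifts repeat in a cycle of length 2: positions 0,1,… shift by +7, +8, then the pattern repeats.
On cobra: c+7=j, o+8=w, b+7=i, r+8=z, a+7=h.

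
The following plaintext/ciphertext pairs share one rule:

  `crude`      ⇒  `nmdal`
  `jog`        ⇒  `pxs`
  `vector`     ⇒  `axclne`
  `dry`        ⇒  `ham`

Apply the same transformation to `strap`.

yjacb

The output letters match the input read backwards, each shifted +9: crude reversed is edurc. The word is reversed, then every letter is shifted forward by 9.
Applying it to strap: reverse → parts; then shift: p+9=y, a+9=j, r+9=a, t+9=c, s+9=b.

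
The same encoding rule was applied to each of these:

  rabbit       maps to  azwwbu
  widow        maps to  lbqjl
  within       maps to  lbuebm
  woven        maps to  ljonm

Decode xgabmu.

r(17)→a(0) and a(0)→z(25) fit y≡23x+25 (mod 26); the inverse of 23 mod 26 is 17. Treating letters as 0–25, the rule is x ↦ 23x + 25 (mod 26).
Reversing it on xgabmu: x(23)→17·(23−25)≡18=s; g(6)→17·(6−25)≡15=p; a(0)→17·(0−25)≡17=r; b(1)→17·(1−25)≡8=i; m(12)→17·(12−25)≡13=n; u(20)→17·(20−25)≡19=t (all mod 26).

sprint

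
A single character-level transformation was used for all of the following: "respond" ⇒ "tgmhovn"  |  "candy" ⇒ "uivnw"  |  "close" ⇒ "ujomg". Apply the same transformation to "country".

uoyvftw

r(17)→t(19) and e(4)→g(6) fit y≡19x+8 (mod 26); the inverse of 19 mod 26 is 11. This is an affine cipher: with a=0,…,z=25, each position x becomes (19x+8) mod 26.
On country: c(2)→19·2+8≡20=u; o(14)→19·14+8≡14=o; u(20)→19·20+8≡24=y; n(13)→19·13+8≡21=v; t(19)→19·19+8≡5=f; r(17)→19·17+8≡19=t; y(24)→19·24+8≡22=w (all mod 26).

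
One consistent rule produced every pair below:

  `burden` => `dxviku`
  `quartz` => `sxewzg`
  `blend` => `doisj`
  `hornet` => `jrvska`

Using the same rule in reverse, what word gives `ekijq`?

cheek

Each letter shifts forward by (position + 2), i.e. 2, 3, 4, … — the shift grows by one for each successive letter.
Undoing it on ekijq: e−2=c, k−3=h, i−4=e, j−5=e, q−6=k.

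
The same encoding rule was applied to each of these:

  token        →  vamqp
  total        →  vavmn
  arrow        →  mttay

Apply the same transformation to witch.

Vowels shift forward by 12 and consonants shift forward by 2.
Applying it to witch: w(cons)+2=y, i(vowel)+12=u, t(cons)+2=v, c(cons)+2=e, h(cons)+2=j.

yuvej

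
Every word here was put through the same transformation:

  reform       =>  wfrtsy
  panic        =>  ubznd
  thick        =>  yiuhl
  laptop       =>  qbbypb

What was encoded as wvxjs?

ruler

A repeating key of period 3 is used — shifts +5, +1, +12 over and over.
Reversing it on wvxjs: w−5=r, v−1=u, x−12=l, j−5=e, s−1=r.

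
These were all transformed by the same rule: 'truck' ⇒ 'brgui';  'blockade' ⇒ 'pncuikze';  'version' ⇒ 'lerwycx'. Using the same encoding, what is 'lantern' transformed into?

t(19)→b(1) and r(17)→r(17) fit y≡5x+10 (mod 26); the inverse of 5 mod 26 is 21. This is an affine cipher: with a=0,…,z=25, each position x becomes (5x+10) mod 26.
For lantern: l(11)→5·11+10≡13=n; a(0)→5·0+10≡10=k; n(13)→5·13+10≡23=x; t(19)→5·19+10≡1=b; e(4)→5·4+10≡4=e; r(17)→5·17+10≡17=r; n(13)→5·13+10≡23=x (all mod 26).

nkxberx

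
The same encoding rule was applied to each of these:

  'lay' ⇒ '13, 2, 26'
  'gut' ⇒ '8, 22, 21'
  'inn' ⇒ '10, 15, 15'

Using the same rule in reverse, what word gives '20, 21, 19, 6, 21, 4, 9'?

l is letter #12 and maps to 13: an offset of 1. Letters become their 1-based position plus 1 (so a→2, b→3, …).
Reversing it on 20, 21, 19, 6, 21, 4, 9: 20→(20−1)÷1=19=s, 21→(21−1)÷1=20=t, 19→(19−1)÷1=18=r, 6→(6−1)÷1=5=e, 21→(21−1)÷1=20=t, 4→(4−1)÷1=3=c, 9→(9−1)÷1=8=h.

stretch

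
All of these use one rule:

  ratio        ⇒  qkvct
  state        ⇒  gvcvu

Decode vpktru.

sprint

The output letters match the input read backwards, each shifted +2: ratio reversed is oitar. Read the word backwards and shift each letter +2.
Reversing it on vpktru: shift back: v−2=t, p−2=n, k−2=i, t−2=r, r−2=p, u−2=s → tnirps; then reverse → sprint.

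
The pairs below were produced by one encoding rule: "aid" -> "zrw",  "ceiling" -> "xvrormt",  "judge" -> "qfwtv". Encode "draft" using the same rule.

wizug

Each letter is replaced by its mirror in the alphabet: a↔z, b↔y, c↔x, and so on (the Atbash cipher).
On draft: d↔w, r↔i, a↔z, f↔u, t↔g.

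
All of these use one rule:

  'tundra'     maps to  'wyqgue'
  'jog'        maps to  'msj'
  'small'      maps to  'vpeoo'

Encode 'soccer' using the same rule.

The shift depends on letter class: consonant t→w is +3, but vowel u→y is +4. Two shifts are in play — +4 for a/e/i/o/u, +3 for every other letter.
For soccer: s(cons)+3=v, o(vowel)+4=s, c(cons)+3=f, c(cons)+3=f, e(vowel)+4=i, r(cons)+3=u.

vsffiu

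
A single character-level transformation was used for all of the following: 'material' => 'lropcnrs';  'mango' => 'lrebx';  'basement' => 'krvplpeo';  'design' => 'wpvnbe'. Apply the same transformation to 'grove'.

bcxap

m(12)→l(11) and a(0)→r(17) fit y≡19x+17 (mod 26); the inverse of 19 mod 26 is 11. Each letter's alphabet position (a=0..z=25) is mapped through 19·x+17 mod 26 — an affine cipher.
For grove: g(6)→19·6+17≡1=b; r(17)→19·17+17≡2=c; o(14)→19·14+17≡23=x; v(21)→19·21+17≡0=a; e(4)→19·4+17≡15=p (all mod 26).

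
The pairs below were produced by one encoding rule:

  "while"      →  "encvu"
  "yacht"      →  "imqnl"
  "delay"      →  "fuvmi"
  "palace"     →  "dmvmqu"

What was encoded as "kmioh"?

mayor

Treating letters as 0–25, the rule is x ↦ 15x + 12 (mod 26).
Undoing it on kmioh: k(10)→7·(10−12)≡12=m; m(12)→7·(12−12)≡0=a; i(8)→7·(8−12)≡24=y; o(14)→7·(14−12)≡14=o; h(7)→7·(7−12)≡17=r (all mod 26).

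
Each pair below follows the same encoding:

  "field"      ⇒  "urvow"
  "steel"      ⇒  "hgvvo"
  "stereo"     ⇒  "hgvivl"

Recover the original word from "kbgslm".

python

Each pair mirrors across the alphabet (f↔u, i↔r, e↔v): positions sum to 25. Letters are reflected about the middle of the alphabet (position → 25−position): Atbash.
Decoding kbgslm: k↔p, b↔y, g↔t, s↔h, l↔o, m↔n.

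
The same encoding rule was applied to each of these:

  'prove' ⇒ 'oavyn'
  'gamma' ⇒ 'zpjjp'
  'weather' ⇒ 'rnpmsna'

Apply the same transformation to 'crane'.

Each letter's alphabet position (a=0..z=25) is mapped through 19·x+15 mod 26 — an affine cipher.
Applying it to crane: c(2)→19·2+15≡1=b; r(17)→19·17+15≡0=a; a(0)→19·0+15≡15=p; n(13)→19·13+15≡2=c; e(4)→19·4+15≡13=n (all mod 26).

bapcn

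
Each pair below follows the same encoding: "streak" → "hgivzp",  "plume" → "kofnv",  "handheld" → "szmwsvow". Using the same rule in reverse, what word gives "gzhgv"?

Each pair mirrors across the alphabet (s↔h, t↔g, r↔i): positions sum to 25. This is the alphabet-reversal cipher (Atbash): a becomes z, b becomes y, etc.
Decoding gzhgv: g↔t, z↔a, h↔s, g↔t, v↔e.

taste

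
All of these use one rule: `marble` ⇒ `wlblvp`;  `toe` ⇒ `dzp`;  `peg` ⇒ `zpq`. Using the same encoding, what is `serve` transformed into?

cpbfp

The shift depends on letter class: consonant m→w is +10, but vowel a→l is +11. Two shifts are in play — +11 for a/e/i/o/u, +10 for every other letter.
Applying it to serve: s(cons)+10=c, e(vowel)+11=p, r(cons)+10=b, v(cons)+10=f, e(vowel)+11=p.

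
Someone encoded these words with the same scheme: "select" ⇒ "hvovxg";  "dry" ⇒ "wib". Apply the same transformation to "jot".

qlg

Each pair mirrors across the alphabet (s↔h, e↔v, l↔o): positions sum to 25. This is the alphabet-reversal cipher (Atbash): a becomes z, b becomes y, etc.
Applying it to jot: j↔q, o↔l, t↔g.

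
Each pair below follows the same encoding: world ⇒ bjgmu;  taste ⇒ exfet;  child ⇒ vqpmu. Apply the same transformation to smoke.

fljnt

w(22)→b(1) and o(14)→j(9) fit y≡25x+23 (mod 26); the inverse of 25 mod 26 is 25. This is an affine cipher: with a=0,…,z=25, each position x becomes (25x+23) mod 26.
For smoke: s(18)→25·18+23≡5=f; m(12)→25·12+23≡11=l; o(14)→25·14+23≡9=j; k(10)→25·10+23≡13=n; e(4)→25·4+23≡19=t (all mod 26).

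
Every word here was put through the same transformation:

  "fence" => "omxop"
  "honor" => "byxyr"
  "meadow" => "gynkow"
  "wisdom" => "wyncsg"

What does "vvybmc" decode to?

The output letters match the input read backwards, each shifted +10: fence reversed is ecnef. Read the word backwards and shift each letter +10.
Decoding vvybmc: shift back: v−10=l, v−10=l, y−10=o, b−10=r, m−10=c, c−10=s → llorcs; then reverse → scroll.

scroll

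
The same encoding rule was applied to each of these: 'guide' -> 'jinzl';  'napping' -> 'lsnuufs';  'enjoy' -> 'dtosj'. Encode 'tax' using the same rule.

cfy

The output letters match the input read backwards, each shifted +5: guide reversed is ediug. Two steps: reverse the string, then apply a Caesar shift of +5.
Applying it to tax: reverse → xat; then shift: x+5=c, a+5=f, t+5=y.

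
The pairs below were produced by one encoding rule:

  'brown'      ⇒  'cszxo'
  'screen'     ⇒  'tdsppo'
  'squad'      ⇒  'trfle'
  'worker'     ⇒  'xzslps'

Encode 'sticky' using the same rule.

tutdlz

The rule splits by letter class: vowels +11, consonants +1.
Applying it to sticky: s(cons)+1=t, t(cons)+1=u, i(vowel)+11=t, c(cons)+1=d, k(cons)+1=l, y(cons)+1=z.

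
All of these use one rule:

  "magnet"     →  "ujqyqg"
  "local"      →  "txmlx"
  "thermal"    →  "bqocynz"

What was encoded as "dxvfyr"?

volume

Letter i (0-indexed) is shifted by i+8, so successive shifts are 8, 9, 10, ….
Decoding dxvfyr: d−8=v, x−9=o, v−10=l, f−11=u, y−12=m, r−13=e.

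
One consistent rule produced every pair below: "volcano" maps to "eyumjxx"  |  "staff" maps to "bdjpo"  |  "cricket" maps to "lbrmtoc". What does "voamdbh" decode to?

mercury

The shifts repeat in a cycle of length 2: positions 0,1,… shift by +9, +10, then the pattern repeats.
Decoding voamdbh: v−9=m, o−10=e, a−9=r, m−10=c, d−9=u, b−10=r, h−9=y.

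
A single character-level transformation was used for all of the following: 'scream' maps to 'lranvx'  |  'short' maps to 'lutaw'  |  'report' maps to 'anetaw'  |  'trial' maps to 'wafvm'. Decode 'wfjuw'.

s(18)→l(11) and c(2)→r(17) fit y≡11x+21 (mod 26); the inverse of 11 mod 26 is 19. Each letter's alphabet position (a=0..z=25) is mapped through 11·x+21 mod 26 — an affine cipher.
Decoding wfjuw: w(22)→19·(22−21)≡19=t; f(5)→19·(5−21)≡8=i; j(9)→19·(9−21)≡6=g; u(20)→19·(20−21)≡7=h; w(22)→19·(22−21)≡19=t (all mod 26).

tight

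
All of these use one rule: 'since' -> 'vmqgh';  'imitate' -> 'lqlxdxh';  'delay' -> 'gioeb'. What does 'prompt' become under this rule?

svrqsx

Shifts by position in since: pos 0: s→v (+3), pos 1: i→m (+4), pos 2: n→q (+3), pos 3: c→g (+4) — repeating every 2. The shifts repeat in a cycle of length 2: positions 0,1,… shift by +3, +4, then the pattern repeats.
For prompt: p+3=s, r+4=v, o+3=r, m+4=q, p+3=s, t+4=x.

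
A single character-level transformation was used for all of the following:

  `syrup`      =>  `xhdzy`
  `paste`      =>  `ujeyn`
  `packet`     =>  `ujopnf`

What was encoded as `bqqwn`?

The shifts repeat in a cycle of length 3: positions 0,1,… shift by +5, +9, +12, then the pattern repeats.
Decoding bqqwn: b−5=w, q−9=h, q−12=e, w−5=r, n−9=e.

where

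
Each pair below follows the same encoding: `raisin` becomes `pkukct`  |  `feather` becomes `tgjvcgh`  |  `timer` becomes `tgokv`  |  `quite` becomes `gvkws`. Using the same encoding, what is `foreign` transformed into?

The word is reversed, then every letter is shifted forward by 2.
Applying it to foreign: reverse → ngierof; then shift: n+2=p, g+2=i, i+2=k, e+2=g, r+2=t, o+2=q, f+2=h.

pikgtqh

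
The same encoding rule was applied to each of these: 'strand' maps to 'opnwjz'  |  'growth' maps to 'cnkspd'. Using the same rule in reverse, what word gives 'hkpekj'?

lotion

Each letter is shifted forward by 22 in the alphabet (a Caesar shift of +22).
Decoding hkpekj: h−22=l, k−22=o, p−22=t, e−22=i, k−22=o, j−22=n.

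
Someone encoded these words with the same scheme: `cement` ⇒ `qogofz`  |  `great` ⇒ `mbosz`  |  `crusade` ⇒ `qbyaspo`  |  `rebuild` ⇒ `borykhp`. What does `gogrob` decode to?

member

Each letter's alphabet position (a=0..z=25) is mapped through 25·x+18 mod 26 — an affine cipher.
Reversing it on gogrob: g(6)→25·(6−18)≡12=m; o(14)→25·(14−18)≡4=e; g(6)→25·(6−18)≡12=m; r(17)→25·(17−18)≡1=b; o(14)→25·(14−18)≡4=e; b(1)→25·(1−18)≡17=r (all mod 26).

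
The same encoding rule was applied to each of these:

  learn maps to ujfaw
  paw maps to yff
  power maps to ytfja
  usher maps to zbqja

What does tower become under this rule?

The shift depends on letter class: consonant l→u is +9, but vowel e→j is +5. Vowels shift forward by 5 and consonants shift forward by 9.
Applying it to tower: t(cons)+9=c, o(vowel)+5=t, w(cons)+9=f, e(vowel)+5=j, r(cons)+9=a.

ctfja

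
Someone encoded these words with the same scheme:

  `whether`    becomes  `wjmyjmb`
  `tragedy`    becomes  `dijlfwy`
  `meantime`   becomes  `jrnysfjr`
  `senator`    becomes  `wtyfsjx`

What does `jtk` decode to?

foe

The output letters match the input read backwards, each shifted +5: whether reversed is rehtehw. Two steps: reverse the string, then apply a Caesar shift of +5.
Undoing it on jtk: shift back: j−5=e, t−5=o, k−5=f → eof; then reverse → foe.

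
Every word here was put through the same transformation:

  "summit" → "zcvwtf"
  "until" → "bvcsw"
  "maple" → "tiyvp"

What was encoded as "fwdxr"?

In summit: s→z is +7, u→c is +8, m→v is +9, m→w is +10 — the shift increases by 1 each position. The shift increases by 1 at each position, starting from +7: 7, 8, 9, ….
Undoing it on fwdxr: f−7=y, w−8=o, d−9=u, x−10=n, r−11=g.

young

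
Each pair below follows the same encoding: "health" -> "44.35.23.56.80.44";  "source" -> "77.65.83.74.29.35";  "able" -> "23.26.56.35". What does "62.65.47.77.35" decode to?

Each letter becomes 3×(its alphabet position, a=1..z=26) + 20.
Undoing it on 62.65.47.77.35: 62→(62−20)÷3=14=n, 65→(65−20)÷3=15=o, 47→(47−20)÷3=9=i, 77→(77−20)÷3=19=s, 35→(35−20)÷3=5=e.

noise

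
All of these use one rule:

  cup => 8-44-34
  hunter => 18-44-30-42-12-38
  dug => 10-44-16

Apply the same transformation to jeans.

c(#3)→8 and u(#21)→44: differences scale by 2, so n = 2·pos + 2. With a=1..z=26, the number is 2·pos + 2.
On jeans: j=10→22, e=5→12, a=1→4, n=14→30, s=19→40.

22-12-4-30-40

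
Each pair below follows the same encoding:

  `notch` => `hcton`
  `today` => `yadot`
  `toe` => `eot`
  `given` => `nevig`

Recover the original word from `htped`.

The word is simply reversed.
Undoing it on htped: then reverse → depth.

depth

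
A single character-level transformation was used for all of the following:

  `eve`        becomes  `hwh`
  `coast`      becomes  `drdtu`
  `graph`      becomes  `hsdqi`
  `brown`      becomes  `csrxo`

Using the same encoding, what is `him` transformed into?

iln

The shift depends on letter class: consonant v→w is +1, but vowel e→h is +3. Vowels shift forward by 3 and consonants shift forward by 1.
Applying it to him: h(cons)+1=i, i(vowel)+3=l, m(cons)+1=n.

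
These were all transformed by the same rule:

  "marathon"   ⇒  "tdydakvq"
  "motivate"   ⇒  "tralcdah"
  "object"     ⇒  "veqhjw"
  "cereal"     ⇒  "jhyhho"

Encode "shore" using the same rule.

zkvul

Shifts by position in marathon: pos 0: m→t (+7), pos 1: a→d (+3), pos 2: r→y (+7), pos 3: a→d (+3) — repeating every 2. The shifts repeat in a cycle of length 2: positions 0,1,… shift by +7, +3, then the pattern repeats.
For shore: s+7=z, h+3=k, o+7=v, r+3=u, e+7=l.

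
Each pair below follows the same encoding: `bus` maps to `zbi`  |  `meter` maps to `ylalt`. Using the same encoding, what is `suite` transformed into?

lapbz

The output letters match the input read backwards, each shifted +7: bus reversed is sub. Read the word backwards and shift each letter +7.
Applying it to suite: reverse → etius; then shift: e+7=l, t+7=a, i+7=p, u+7=b, s+7=z.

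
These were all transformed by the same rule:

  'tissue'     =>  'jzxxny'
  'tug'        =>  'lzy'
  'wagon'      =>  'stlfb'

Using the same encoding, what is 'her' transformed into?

The output letters match the input read backwards, each shifted +5: tissue reversed is eussit. The word is reversed, then every letter is shifted forward by 5.
Applying it to her: reverse → reh; then shift: r+5=w, e+5=j, h+5=m.

wjm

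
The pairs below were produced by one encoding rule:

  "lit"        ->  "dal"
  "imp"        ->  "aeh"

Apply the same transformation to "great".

Compare letters: l→d is +18, i→a is +18, t→l is +18 — a constant shift. Every letter moves 18 places later in the alphabet, wrapping around z→a.
Applying it to great: g+18=y, r+18=j, e+18=w, a+18=s, t+18=l.

yjwsl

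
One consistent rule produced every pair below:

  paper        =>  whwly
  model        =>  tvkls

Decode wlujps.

pencil

Compare letters: p→w is +7, a→h is +7, p→w is +7 — a constant shift. Every letter moves 7 places later in the alphabet, wrapping around z→a.
Decoding wlujps: w−7=p, l−7=e, u−7=n, j−7=c, p−7=i, s−7=l.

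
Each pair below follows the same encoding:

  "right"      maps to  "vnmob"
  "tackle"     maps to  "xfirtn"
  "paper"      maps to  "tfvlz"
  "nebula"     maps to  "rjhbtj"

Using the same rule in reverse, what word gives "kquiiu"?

In right: r→v is +4, i→n is +5, g→m is +6, h→o is +7 — the shift increases by 1 each position. The shift increases by 1 at each position, starting from +4: 4, 5, 6, ….
Undoing it on kquiiu: k−4=g, q−5=l, u−6=o, i−7=b, i−8=a, u−9=l.

global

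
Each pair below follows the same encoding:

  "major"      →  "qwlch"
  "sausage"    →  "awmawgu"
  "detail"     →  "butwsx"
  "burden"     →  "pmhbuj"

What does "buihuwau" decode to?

decrease

Treating letters as 0–25, the rule is x ↦ 19x + 22 (mod 26).
Undoing it on buihuwau: b(1)→11·(1−22)≡3=d; u(20)→11·(20−22)≡4=e; i(8)→11·(8−22)≡2=c; h(7)→11·(7−22)≡17=r; u(20)→11·(20−22)≡4=e; w(22)→11·(22−22)≡0=a; a(0)→11·(0−22)≡18=s; u(20)→11·(20−22)≡4=e (all mod 26).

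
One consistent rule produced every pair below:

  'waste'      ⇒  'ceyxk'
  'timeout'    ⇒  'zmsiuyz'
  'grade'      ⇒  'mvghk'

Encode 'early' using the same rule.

kexpe

A repeating key of period 2 is used — shifts +6, +4 over and over.
Applying it to early: e+6=k, a+4=e, r+6=x, l+4=p, y+6=e.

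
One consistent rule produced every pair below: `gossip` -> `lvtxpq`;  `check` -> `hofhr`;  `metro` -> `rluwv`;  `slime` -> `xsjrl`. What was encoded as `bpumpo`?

Shifts by position in gossip: pos 0: g→l (+5), pos 1: o→v (+7), pos 2: s→t (+1), pos 3: s→x (+5), pos 4: i→p (+7), pos 5: p→q (+1) — repeating every 3. The shifts repeat in a cycle of length 3: positions 0,1,… shift by +5, +7, +1, then the pattern repeats.
Reversing it on bpumpo: b−5=w, p−7=i, u−1=t, m−5=h, p−7=i, o−1=n.

within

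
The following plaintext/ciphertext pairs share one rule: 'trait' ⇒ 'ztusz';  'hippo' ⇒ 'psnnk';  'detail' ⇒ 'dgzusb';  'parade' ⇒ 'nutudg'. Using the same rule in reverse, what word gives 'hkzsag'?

This is an affine cipher: with a=0,…,z=25, each position x becomes (3x+20) mod 26.
Decoding hkzsag: h(7)→9·(7−20)≡13=n; k(10)→9·(10−20)≡14=o; z(25)→9·(25−20)≡19=t; s(18)→9·(18−20)≡8=i; a(0)→9·(0−20)≡2=c; g(6)→9·(6−20)≡4=e (all mod 26).

notice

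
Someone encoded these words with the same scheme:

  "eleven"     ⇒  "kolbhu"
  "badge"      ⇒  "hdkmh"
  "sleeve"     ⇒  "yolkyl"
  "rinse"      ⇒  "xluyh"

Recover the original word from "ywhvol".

staple

Shifts by position in eleven: pos 0: e→k (+6), pos 1: l→o (+3), pos 2: e→l (+7), pos 3: v→b (+6), pos 4: e→h (+3), pos 5: n→u (+7) — repeating every 3. The shifts repeat in a cycle of length 3: positions 0,1,… shift by +6, +3, +7, then the pattern repeats.
Undoing it on ywhvol: y−6=s, w−3=t, h−7=a, v−6=p, o−3=l, l−7=e.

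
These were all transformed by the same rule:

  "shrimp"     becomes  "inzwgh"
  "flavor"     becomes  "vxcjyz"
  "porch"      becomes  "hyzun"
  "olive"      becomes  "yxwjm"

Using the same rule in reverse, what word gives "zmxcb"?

s(18)→i(8) and h(7)→n(13) fit y≡9x+2 (mod 26); the inverse of 9 mod 26 is 3. Each letter's alphabet position (a=0..z=25) is mapped through 9·x+2 mod 26 — an affine cipher.
Undoing it on zmxcb: z(25)→3·(25−2)≡17=r; m(12)→3·(12−2)≡4=e; x(23)→3·(23−2)≡11=l; c(2)→3·(2−2)≡0=a; b(1)→3·(1−2)≡23=x (all mod 26).

relax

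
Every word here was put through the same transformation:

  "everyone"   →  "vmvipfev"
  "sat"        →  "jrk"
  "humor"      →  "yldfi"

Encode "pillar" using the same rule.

Compare letters: e→v is +17, v→m is +17, e→v is +17 — a constant shift. Every letter moves 17 places later in the alphabet, wrapping around z→a.
For pillar: p+17=g, i+17=z, l+17=c, l+17=c, a+17=r, r+17=i.

gzccri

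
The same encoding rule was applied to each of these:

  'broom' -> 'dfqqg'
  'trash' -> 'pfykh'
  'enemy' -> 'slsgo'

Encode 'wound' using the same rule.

b(1)→d(3) and r(17)→f(5) fit y≡5x+24 (mod 26); the inverse of 5 mod 26 is 21. Each letter's alphabet position (a=0..z=25) is mapped through 5·x+24 mod 26 — an affine cipher.
Applying it to wound: w(22)→5·22+24≡4=e; o(14)→5·14+24≡16=q; u(20)→5·20+24≡20=u; n(13)→5·13+24≡11=l; d(3)→5·3+24≡13=n (all mod 26).

equln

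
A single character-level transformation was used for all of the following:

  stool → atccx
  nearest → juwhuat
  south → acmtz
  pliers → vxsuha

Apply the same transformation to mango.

Each letter's alphabet position (a=0..z=25) is mapped through 19·x+22 mod 26 — an affine cipher.
On mango: m(12)→19·12+22≡16=q; a(0)→19·0+22≡22=w; n(13)→19·13+22≡9=j; g(6)→19·6+22≡6=g; o(14)→19·14+22≡2=c (all mod 26).

qwjgc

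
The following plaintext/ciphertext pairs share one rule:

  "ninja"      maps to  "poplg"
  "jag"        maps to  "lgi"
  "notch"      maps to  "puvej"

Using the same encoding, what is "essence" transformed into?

kuukpek

The shift depends on letter class: consonant n→p is +2, but vowel i→o is +6. Vowels shift forward by 6 and consonants shift forward by 2.
On essence: e(vowel)+6=k, s(cons)+2=u, s(cons)+2=u, e(vowel)+6=k, n(cons)+2=p, c(cons)+2=e, e(vowel)+6=k.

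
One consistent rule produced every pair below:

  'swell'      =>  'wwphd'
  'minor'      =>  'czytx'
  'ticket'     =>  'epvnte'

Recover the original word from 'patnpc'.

recipe

The output letters match the input read backwards, each shifted +11: swell reversed is llews. Two steps: reverse the string, then apply a Caesar shift of +11.
Decoding patnpc: shift back: p−11=e, a−11=p, t−11=i, n−11=c, p−11=e, c−11=r → epicer; then reverse → recipe.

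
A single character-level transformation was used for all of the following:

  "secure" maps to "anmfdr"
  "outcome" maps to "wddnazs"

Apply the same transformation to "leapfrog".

tnkarecv

In secure: s→a is +8, e→n is +9, c→m is +10, u→f is +11 — the shift increases by 1 each position. The shift increases by 1 at each position, starting from +8: 8, 9, 10, ….
Applying it to leapfrog: l+8=t, e+9=n, a+10=k, p+11=a, f+12=r, r+13=e, o+14=c, g+15=v.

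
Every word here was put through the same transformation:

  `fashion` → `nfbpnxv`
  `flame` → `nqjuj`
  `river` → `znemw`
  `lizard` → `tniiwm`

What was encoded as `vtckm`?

notch

A repeating key of period 3 is used — shifts +8, +5, +9 over and over.
Decoding vtckm: v−8=n, t−5=o, c−9=t, k−8=c, m−5=h.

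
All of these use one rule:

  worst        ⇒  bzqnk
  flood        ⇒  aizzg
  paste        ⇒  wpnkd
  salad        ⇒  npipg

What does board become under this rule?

mzpqg

w(22)→b(1) and o(14)→z(25) fit y≡23x+15 (mod 26); the inverse of 23 mod 26 is 17. Each letter's alphabet position (a=0..z=25) is mapped through 23·x+15 mod 26 — an affine cipher.
For board: b(1)→23·1+15≡12=m; o(14)→23·14+15≡25=z; a(0)→23·0+15≡15=p; r(17)→23·17+15≡16=q; d(3)→23·3+15≡6=g (all mod 26).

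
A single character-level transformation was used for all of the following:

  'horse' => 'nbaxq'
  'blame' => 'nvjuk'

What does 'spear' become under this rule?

ajnyb

The output letters match the input read backwards, each shifted +9: horse reversed is esroh. Read the word backwards and shift each letter +9.
On spear: reverse → raeps; then shift: r+9=a, a+9=j, e+9=n, p+9=y, s+9=b.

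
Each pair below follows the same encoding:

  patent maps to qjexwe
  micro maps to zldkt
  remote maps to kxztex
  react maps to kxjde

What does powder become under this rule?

p(15)→q(16) and a(0)→j(9) fit y≡23x+9 (mod 26); the inverse of 23 mod 26 is 17. Each letter's alphabet position (a=0..z=25) is mapped through 23·x+9 mod 26 — an affine cipher.
Applying it to powder: p(15)→23·15+9≡16=q; o(14)→23·14+9≡19=t; w(22)→23·22+9≡21=v; d(3)→23·3+9≡0=a; e(4)→23·4+9≡23=x; r(17)→23·17+9≡10=k (all mod 26).

qtvaxk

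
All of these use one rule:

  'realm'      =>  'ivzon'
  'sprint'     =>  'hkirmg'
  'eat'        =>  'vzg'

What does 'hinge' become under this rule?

Each pair mirrors across the alphabet (r↔i, e↔v, a↔z): positions sum to 25. This is the alphabet-reversal cipher (Atbash): a becomes z, b becomes y, etc.
Applying it to hinge: h↔s, i↔r, n↔m, g↔t, e↔v.

srmtv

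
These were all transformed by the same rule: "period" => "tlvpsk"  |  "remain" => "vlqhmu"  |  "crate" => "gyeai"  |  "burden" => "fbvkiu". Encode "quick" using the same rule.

ubmjo

Shifts by position in period: pos 0: p→t (+4), pos 1: e→l (+7), pos 2: r→v (+4), pos 3: i→p (+7) — repeating every 2. It's a Vigenère-style cipher with numeric key [4,7]: position i shifts by key[i mod 2].
For quick: q+4=u, u+7=b, i+4=m, c+7=j, k+4=o.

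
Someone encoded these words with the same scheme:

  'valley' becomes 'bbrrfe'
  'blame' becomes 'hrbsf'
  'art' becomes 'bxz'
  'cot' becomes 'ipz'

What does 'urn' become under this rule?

The shift depends on letter class: consonant v→b is +6, but vowel a→b is +1. The rule splits by letter class: vowels +1, consonants +6.
Applying it to urn: u(vowel)+1=v, r(cons)+6=x, n(cons)+6=t.

vxt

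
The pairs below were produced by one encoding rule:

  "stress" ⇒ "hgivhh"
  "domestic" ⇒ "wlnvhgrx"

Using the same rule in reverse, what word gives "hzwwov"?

Each pair mirrors across the alphabet (s↔h, t↔g, r↔i): positions sum to 25. Each letter is replaced by its mirror in the alphabet: a↔z, b↔y, c↔x, and so on (the Atbash cipher).
Decoding hzwwov: h↔s, z↔a, w↔d, w↔d, o↔l, v↔e.

saddle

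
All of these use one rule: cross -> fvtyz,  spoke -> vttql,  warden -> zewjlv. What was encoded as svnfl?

prize

Letter i (0-indexed) is shifted by i+3, so successive shifts are 3, 4, 5, ….
Undoing it on svnfl: s−3=p, v−4=r, n−5=i, f−6=z, l−7=e.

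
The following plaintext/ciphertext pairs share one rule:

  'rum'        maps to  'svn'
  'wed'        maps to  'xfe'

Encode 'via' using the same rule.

wjb

It's a constant shift of +1 (ROT1).
Applying it to via: v+1=w, i+1=j, a+1=b.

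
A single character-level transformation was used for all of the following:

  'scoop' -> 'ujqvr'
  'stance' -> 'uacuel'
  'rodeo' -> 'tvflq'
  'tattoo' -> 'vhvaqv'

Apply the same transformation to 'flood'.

Shifts by position in scoop: pos 0: s→u (+2), pos 1: c→j (+7), pos 2: o→q (+2), pos 3: o→v (+7) — repeating every 2. A repeating key of period 2 is used — shifts +2, +7 over and over.
For flood: f+2=h, l+7=s, o+2=q, o+7=v, d+2=f.

hsqvf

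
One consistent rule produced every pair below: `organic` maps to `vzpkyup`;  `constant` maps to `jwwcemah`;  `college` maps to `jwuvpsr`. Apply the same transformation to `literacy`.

In organic: o→v is +7, r→z is +8, g→p is +9, a→k is +10 — the shift increases by 1 each position. Each letter shifts forward by (position + 7), i.e. 7, 8, 9, … — the shift grows by one for each successive letter.
Applying it to literacy: l+7=s, i+8=q, t+9=c, e+10=o, r+11=c, a+12=m, c+13=p, y+14=m.

sqcocmpm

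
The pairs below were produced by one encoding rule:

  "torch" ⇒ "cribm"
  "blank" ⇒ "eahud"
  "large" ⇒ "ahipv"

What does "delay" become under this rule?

yvahn

t(19)→c(2) and o(14)→r(17) fit y≡23x+7 (mod 26); the inverse of 23 mod 26 is 17. This is an affine cipher: with a=0,…,z=25, each position x becomes (23x+7) mod 26.
On delay: d(3)→23·3+7≡24=y; e(4)→23·4+7≡21=v; l(11)→23·11+7≡0=a; a(0)→23·0+7≡7=h; y(24)→23·24+7≡13=n (all mod 26).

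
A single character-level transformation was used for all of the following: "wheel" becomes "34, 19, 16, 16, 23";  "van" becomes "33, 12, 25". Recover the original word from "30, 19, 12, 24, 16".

shame

Each letter is replaced by its alphabet position (a=1..z=26) + 11.
Undoing it on 30, 19, 12, 24, 16: 30→(30−11)÷1=19=s, 19→(19−11)÷1=8=h, 12→(12−11)÷1=1=a, 24→(24−11)÷1=13=m, 16→(16−11)÷1=5=e.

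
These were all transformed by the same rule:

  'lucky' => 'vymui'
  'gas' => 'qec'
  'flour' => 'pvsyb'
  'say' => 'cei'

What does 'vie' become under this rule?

fmi

The rule splits by letter class: vowels +4, consonants +10.
Applying it to vie: v(cons)+10=f, i(vowel)+4=m, e(vowel)+4=i.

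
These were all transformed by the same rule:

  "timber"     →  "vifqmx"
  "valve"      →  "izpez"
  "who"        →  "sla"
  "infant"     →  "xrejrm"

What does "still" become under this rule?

The output letters match the input read backwards, each shifted +4: timber reversed is rebmit. Two steps: reverse the string, then apply a Caesar shift of +4.
Applying it to still: reverse → llits; then shift: l+4=p, l+4=p, i+4=m, t+4=x, s+4=w.

ppmxw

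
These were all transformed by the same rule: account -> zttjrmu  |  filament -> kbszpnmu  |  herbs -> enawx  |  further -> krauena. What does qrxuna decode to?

a(0)→z(25) and c(2)→t(19) fit y≡23x+25 (mod 26); the inverse of 23 mod 26 is 17. Treating letters as 0–25, the rule is x ↦ 23x + 25 (mod 26).
Reversing it on qrxuna: q(16)→17·(16−25)≡3=d; r(17)→17·(17−25)≡20=u; x(23)→17·(23−25)≡18=s; u(20)→17·(20−25)≡19=t; n(13)→17·(13−25)≡4=e; a(0)→17·(0−25)≡17=r (all mod 26).

duster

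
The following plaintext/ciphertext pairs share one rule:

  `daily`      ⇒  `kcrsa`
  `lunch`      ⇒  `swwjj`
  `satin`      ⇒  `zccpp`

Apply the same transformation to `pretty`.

Shifts by position in daily: pos 0: d→k (+7), pos 1: a→c (+2), pos 2: i→r (+9), pos 3: l→s (+7), pos 4: y→a (+2) — repeating every 3. The shifts repeat in a cycle of length 3: positions 0,1,… shift by +7, +2, +9, then the pattern repeats.
Applying it to pretty: p+7=w, r+2=t, e+9=n, t+7=a, t+2=v, y+9=h.

wtnavh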